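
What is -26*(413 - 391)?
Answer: -572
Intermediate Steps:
-26*(413 - 391) = -26*22 = -572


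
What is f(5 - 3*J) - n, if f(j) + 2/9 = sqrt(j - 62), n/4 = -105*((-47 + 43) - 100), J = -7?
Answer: -393122/9 + 6*I ≈ -43680.0 + 6.0*I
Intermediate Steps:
n = 43680 (n = 4*(-105*((-47 + 43) - 100)) = 4*(-105*(-4 - 100)) = 4*(-105*(-104)) = 4*10920 = 43680)
f(j) = -2/9 + sqrt(-62 + j) (f(j) = -2/9 + sqrt(j - 62) = -2/9 + sqrt(-62 + j))
f(5 - 3*J) - n = (-2/9 + sqrt(-62 + (5 - 3*(-7)))) - 1*43680 = (-2/9 + sqrt(-62 + (5 + 21))) - 43680 = (-2/9 + sqrt(-62 + 26)) - 43680 = (-2/9 + sqrt(-36)) - 43680 = (-2/9 + 6*I) - 43680 = -393122/9 + 6*I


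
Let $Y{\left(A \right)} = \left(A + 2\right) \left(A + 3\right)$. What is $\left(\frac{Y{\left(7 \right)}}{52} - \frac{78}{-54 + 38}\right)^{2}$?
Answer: $\frac{471969}{10816} \approx 43.636$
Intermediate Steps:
$Y{\left(A \right)} = \left(2 + A\right) \left(3 + A\right)$
$\left(\frac{Y{\left(7 \right)}}{52} - \frac{78}{-54 + 38}\right)^{2} = \left(\frac{6 + 7^{2} + 5 \cdot 7}{52} - \frac{78}{-54 + 38}\right)^{2} = \left(\left(6 + 49 + 35\right) \frac{1}{52} - \frac{78}{-16}\right)^{2} = \left(90 \cdot \frac{1}{52} - - \frac{39}{8}\right)^{2} = \left(\frac{45}{26} + \frac{39}{8}\right)^{2} = \left(\frac{687}{104}\right)^{2} = \frac{471969}{10816}$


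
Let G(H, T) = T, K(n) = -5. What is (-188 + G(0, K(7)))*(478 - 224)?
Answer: -49022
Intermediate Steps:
(-188 + G(0, K(7)))*(478 - 224) = (-188 - 5)*(478 - 224) = -193*254 = -49022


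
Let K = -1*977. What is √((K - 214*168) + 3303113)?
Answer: 2*√816546 ≈ 1807.3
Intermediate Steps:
K = -977
√((K - 214*168) + 3303113) = √((-977 - 214*168) + 3303113) = √((-977 - 35952) + 3303113) = √(-36929 + 3303113) = √3266184 = 2*√816546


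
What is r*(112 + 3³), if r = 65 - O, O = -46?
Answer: 15429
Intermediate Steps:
r = 111 (r = 65 - 1*(-46) = 65 + 46 = 111)
r*(112 + 3³) = 111*(112 + 3³) = 111*(112 + 27) = 111*139 = 15429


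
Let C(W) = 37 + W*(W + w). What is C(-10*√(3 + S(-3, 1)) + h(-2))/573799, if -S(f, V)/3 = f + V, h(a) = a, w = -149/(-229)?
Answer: 238201/131399971 ≈ 0.0018128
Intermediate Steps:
w = 149/229 (w = -149*(-1/229) = 149/229 ≈ 0.65065)
S(f, V) = -3*V - 3*f (S(f, V) = -3*(f + V) = -3*(V + f) = -3*V - 3*f)
C(W) = 37 + W*(149/229 + W) (C(W) = 37 + W*(W + 149/229) = 37 + W*(149/229 + W))
C(-10*√(3 + S(-3, 1)) + h(-2))/573799 = (37 + (-10*√(3 + (-3*1 - 3*(-3))) - 2)² + 149*(-10*√(3 + (-3*1 - 3*(-3))) - 2)/229)/573799 = (37 + (-10*√(3 + (-3 + 9)) - 2)² + 149*(-10*√(3 + (-3 + 9)) - 2)/229)*(1/573799) = (37 + (-10*√(3 + 6) - 2)² + 149*(-10*√(3 + 6) - 2)/229)*(1/573799) = (37 + (-10*√9 - 2)² + 149*(-10*√9 - 2)/229)*(1/573799) = (37 + (-10*3 - 2)² + 149*(-10*3 - 2)/229)*(1/573799) = (37 + (-30 - 2)² + 149*(-30 - 2)/229)*(1/573799) = (37 + (-32)² + (149/229)*(-32))*(1/573799) = (37 + 1024 - 4768/229)*(1/573799) = (238201/229)*(1/573799) = 238201/131399971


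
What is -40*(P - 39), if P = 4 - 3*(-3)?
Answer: 1040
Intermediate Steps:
P = 13 (P = 4 + 9 = 13)
-40*(P - 39) = -40*(13 - 39) = -40*(-26) = 1040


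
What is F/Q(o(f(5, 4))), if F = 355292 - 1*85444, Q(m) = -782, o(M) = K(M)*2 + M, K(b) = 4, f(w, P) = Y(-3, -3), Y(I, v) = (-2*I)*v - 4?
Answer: -134924/391 ≈ -345.07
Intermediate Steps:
Y(I, v) = -4 - 2*I*v (Y(I, v) = -2*I*v - 4 = -4 - 2*I*v)
f(w, P) = -22 (f(w, P) = -4 - 2*(-3)*(-3) = -4 - 18 = -22)
o(M) = 8 + M (o(M) = 4*2 + M = 8 + M)
F = 269848 (F = 355292 - 85444 = 269848)
F/Q(o(f(5, 4))) = 269848/(-782) = 269848*(-1/782) = -134924/391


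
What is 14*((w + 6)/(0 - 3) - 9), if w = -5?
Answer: -392/3 ≈ -130.67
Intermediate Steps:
14*((w + 6)/(0 - 3) - 9) = 14*((-5 + 6)/(0 - 3) - 9) = 14*(1/(-3) - 9) = 14*(1*(-1/3) - 9) = 14*(-1/3 - 9) = 14*(-28/3) = -392/3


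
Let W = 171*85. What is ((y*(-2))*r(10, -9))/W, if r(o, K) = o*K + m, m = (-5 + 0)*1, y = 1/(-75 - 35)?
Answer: -1/8415 ≈ -0.00011884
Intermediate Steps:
W = 14535
y = -1/110 (y = 1/(-110) = -1/110 ≈ -0.0090909)
m = -5 (m = -5*1 = -5)
r(o, K) = -5 + K*o (r(o, K) = o*K - 5 = K*o - 5 = -5 + K*o)
((y*(-2))*r(10, -9))/W = ((-1/110*(-2))*(-5 - 9*10))/14535 = ((-5 - 90)/55)*(1/14535) = ((1/55)*(-95))*(1/14535) = -19/11*1/14535 = -1/8415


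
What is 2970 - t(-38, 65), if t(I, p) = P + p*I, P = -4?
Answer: 5444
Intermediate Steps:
t(I, p) = -4 + I*p (t(I, p) = -4 + p*I = -4 + I*p)
2970 - t(-38, 65) = 2970 - (-4 - 38*65) = 2970 - (-4 - 2470) = 2970 - 1*(-2474) = 2970 + 2474 = 5444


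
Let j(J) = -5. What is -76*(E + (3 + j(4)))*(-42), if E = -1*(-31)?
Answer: 92568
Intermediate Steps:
E = 31
-76*(E + (3 + j(4)))*(-42) = -76*(31 + (3 - 5))*(-42) = -76*(31 - 2)*(-42) = -76*29*(-42) = -2204*(-42) = 92568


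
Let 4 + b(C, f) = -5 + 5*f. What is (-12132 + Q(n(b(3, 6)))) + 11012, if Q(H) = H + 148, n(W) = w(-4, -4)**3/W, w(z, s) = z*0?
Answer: -972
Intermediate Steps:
w(z, s) = 0
b(C, f) = -9 + 5*f (b(C, f) = -4 + (-5 + 5*f) = -9 + 5*f)
n(W) = 0 (n(W) = 0**3/W = 0/W = 0)
Q(H) = 148 + H
(-12132 + Q(n(b(3, 6)))) + 11012 = (-12132 + (148 + 0)) + 11012 = (-12132 + 148) + 11012 = -11984 + 11012 = -972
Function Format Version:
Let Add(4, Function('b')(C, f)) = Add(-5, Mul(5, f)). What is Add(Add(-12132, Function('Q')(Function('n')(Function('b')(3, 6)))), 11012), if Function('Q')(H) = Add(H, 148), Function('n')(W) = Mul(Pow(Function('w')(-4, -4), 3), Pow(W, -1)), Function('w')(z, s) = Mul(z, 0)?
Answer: -972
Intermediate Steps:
Function('w')(z, s) = 0
Function('b')(C, f) = Add(-9, Mul(5, f)) (Function('b')(C, f) = Add(-4, Add(-5, Mul(5, f))) = Add(-9, Mul(5, f)))
Function('n')(W) = 0 (Function('n')(W) = Mul(Pow(0, 3), Pow(W, -1)) = Mul(0, Pow(W, -1)) = 0)
Function('Q')(H) = Add(148, H)
Add(Add(-12132, Function('Q')(Function('n')(Function('b')(3, 6)))), 11012) = Add(Add(-12132, Add(148, 0)), 11012) = Add(Add(-12132, 148), 11012) = Add(-11984, 11012) = -972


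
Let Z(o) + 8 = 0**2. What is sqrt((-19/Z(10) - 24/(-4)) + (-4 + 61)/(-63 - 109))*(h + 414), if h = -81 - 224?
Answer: 109*sqrt(237962)/172 ≈ 309.14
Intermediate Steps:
h = -305
Z(o) = -8 (Z(o) = -8 + 0**2 = -8 + 0 = -8)
sqrt((-19/Z(10) - 24/(-4)) + (-4 + 61)/(-63 - 109))*(h + 414) = sqrt((-19/(-8) - 24/(-4)) + (-4 + 61)/(-63 - 109))*(-305 + 414) = sqrt((-19*(-1/8) - 24*(-1/4)) + 57/(-172))*109 = sqrt((19/8 + 6) + 57*(-1/172))*109 = sqrt(67/8 - 57/172)*109 = sqrt(2767/344)*109 = (sqrt(237962)/172)*109 = 109*sqrt(237962)/172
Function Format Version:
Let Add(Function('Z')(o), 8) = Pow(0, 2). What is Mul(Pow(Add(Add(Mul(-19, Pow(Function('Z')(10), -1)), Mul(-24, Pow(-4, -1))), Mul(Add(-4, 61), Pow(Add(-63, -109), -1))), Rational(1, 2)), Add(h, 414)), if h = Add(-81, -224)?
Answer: Mul(Rational(109, 172), Pow(237962, Rational(1, 2))) ≈ 309.14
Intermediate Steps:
h = -305
Function('Z')(o) = -8 (Function('Z')(o) = Add(-8, Pow(0, 2)) = Add(-8, 0) = -8)
Mul(Pow(Add(Add(Mul(-19, Pow(Function('Z')(10), -1)), Mul(-24, Pow(-4, -1))), Mul(Add(-4, 61), Pow(Add(-63, -109), -1))), Rational(1, 2)), Add(h, 414)) = Mul(Pow(Add(Add(Mul(-19, Pow(-8, -1)), Mul(-24, Pow(-4, -1))), Mul(Add(-4, 61), Pow(Add(-63, -109), -1))), Rational(1, 2)), Add(-305, 414)) = Mul(Pow(Add(Add(Mul(-19, Rational(-1, 8)), Mul(-24, Rational(-1, 4))), Mul(57, Pow(-172, -1))), Rational(1, 2)), 109) = Mul(Pow(Add(Add(Rational(19, 8), 6), Mul(57, Rational(-1, 172))), Rational(1, 2)), 109) = Mul(Pow(Add(Rational(67, 8), Rational(-57, 172)), Rational(1, 2)), 109) = Mul(Pow(Rational(2767, 344), Rational(1, 2)), 109) = Mul(Mul(Rational(1, 172), Pow(237962, Rational(1, 2))), 109) = Mul(Rational(109, 172), Pow(237962, Rational(1, 2)))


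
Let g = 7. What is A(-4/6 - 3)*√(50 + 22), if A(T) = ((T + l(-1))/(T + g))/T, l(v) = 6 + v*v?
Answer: -18*√2/11 ≈ -2.3142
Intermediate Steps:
l(v) = 6 + v²
A(T) = 1/T (A(T) = ((T + (6 + (-1)²))/(T + 7))/T = ((T + (6 + 1))/(7 + T))/T = ((T + 7)/(7 + T))/T = ((7 + T)/(7 + T))/T = 1/T)
A(-4/6 - 3)*√(50 + 22) = √(50 + 22)/(-4/6 - 3) = √72/(-4*⅙ - 3) = (6*√2)/(-⅔ - 3) = (6*√2)/(-11/3) = -18*√2/11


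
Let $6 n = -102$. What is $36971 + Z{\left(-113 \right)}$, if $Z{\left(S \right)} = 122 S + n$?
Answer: $23168$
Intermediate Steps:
$n = -17$ ($n = \frac{1}{6} \left(-102\right) = -17$)
$Z{\left(S \right)} = -17 + 122 S$ ($Z{\left(S \right)} = 122 S - 17 = -17 + 122 S$)
$36971 + Z{\left(-113 \right)} = 36971 + \left(-17 + 122 \left(-113\right)\right) = 36971 - 13803 = 23168$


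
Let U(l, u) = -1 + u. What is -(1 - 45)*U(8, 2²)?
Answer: 132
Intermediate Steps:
-(1 - 45)*U(8, 2²) = -(1 - 45)*(-1 + 2²) = -(-44)*(-1 + 4) = -(-44)*3 = -1*(-132) = 132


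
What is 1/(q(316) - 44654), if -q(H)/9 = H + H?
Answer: -1/50342 ≈ -1.9864e-5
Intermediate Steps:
q(H) = -18*H (q(H) = -9*(H + H) = -18*H)
1/(q(316) - 44654) = 1/(-18*316 - 44654) = 1/(-5688 - 44654) = 1/(-50342) = -1/50342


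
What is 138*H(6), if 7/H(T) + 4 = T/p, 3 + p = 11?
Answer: -3864/13 ≈ -297.23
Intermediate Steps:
p = 8 (p = -3 + 11 = 8)
H(T) = 7/(-4 + T/8)
138*H(6) = 138*(56/(-32 + 6)) = 138*(56/(-26)) = 138*(56*(-1/26)) = 138*(-28/13) = -3864/13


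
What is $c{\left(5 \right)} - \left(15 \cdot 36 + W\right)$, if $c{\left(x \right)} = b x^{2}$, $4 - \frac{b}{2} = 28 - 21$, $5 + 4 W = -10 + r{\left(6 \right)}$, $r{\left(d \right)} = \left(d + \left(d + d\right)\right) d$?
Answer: $- \frac{2853}{4} \approx -713.25$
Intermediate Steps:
$r{\left(d \right)} = 3 d^{2}$ ($r{\left(d \right)} = \left(d + 2 d\right) d = 3 d d = 3 d^{2}$)
$W = \frac{93}{4}$ ($W = - \frac{5}{4} + \frac{-10 + 3 \cdot 6^{2}}{4} = - \frac{5}{4} + \frac{-10 + 3 \cdot 36}{4} = - \frac{5}{4} + \frac{-10 + 108}{4} = - \frac{5}{4} + \frac{1}{4} \cdot 98 = - \frac{5}{4} + \frac{49}{2} = \frac{93}{4} \approx 23.25$)
$b = -6$ ($b = 8 - 2 \left(28 - 21\right) = 8 - 14 = -6$)
$c{\left(x \right)} = - 6 x^{2}$
$c{\left(5 \right)} - \left(15 \cdot 36 + W\right) = - 6 \cdot 5^{2} - \left(15 \cdot 36 + \frac{93}{4}\right) = \left(-6\right) 25 - \left(540 + \frac{93}{4}\right) = -150 - \frac{2253}{4} = - \frac{2853}{4}$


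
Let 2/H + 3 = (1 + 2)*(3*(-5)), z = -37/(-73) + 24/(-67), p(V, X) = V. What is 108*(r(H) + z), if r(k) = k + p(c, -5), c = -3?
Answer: -3056355/9782 ≈ -312.45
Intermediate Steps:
z = 727/4891 (z = -37*(-1/73) + 24*(-1/67) = 37/73 - 24/67 = 727/4891 ≈ 0.14864)
H = -1/24 (H = 2/(-3 + (1 + 2)*(3*(-5))) = 2/(-3 + 3*(-15)) = 2/(-3 - 45) = 2/(-48) = 2*(-1/48) = -1/24 ≈ -0.041667)
r(k) = -3 + k (r(k) = k - 3 = -3 + k)
108*(r(H) + z) = 108*((-3 - 1/24) + 727/4891) = 108*(-73/24 + 727/4891) = 108*(-339595/117384) = -3056355/9782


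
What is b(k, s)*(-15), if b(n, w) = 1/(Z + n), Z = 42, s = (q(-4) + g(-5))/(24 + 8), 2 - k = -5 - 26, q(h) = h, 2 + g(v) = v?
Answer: -⅕ ≈ -0.20000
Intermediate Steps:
g(v) = -2 + v
k = 33 (k = 2 - (-5 - 26) = 2 - 1*(-31) = 2 + 31 = 33)
s = -11/32 (s = (-4 + (-2 - 5))/(24 + 8) = (-4 - 7)/32 = -11*1/32 = -11/32 ≈ -0.34375)
b(n, w) = 1/(42 + n)
b(k, s)*(-15) = -15/(42 + 33) = -15/75 = (1/75)*(-15) = -⅕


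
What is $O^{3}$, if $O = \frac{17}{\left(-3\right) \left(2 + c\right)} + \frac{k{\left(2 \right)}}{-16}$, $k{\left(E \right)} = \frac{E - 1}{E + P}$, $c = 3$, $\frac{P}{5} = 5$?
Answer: $- \frac{14760213677}{10077696000} \approx -1.4646$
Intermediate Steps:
$P = 25$ ($P = 5 \cdot 5 = 25$)
$k{\left(E \right)} = \frac{-1 + E}{25 + E}$ ($k{\left(E \right)} = \frac{E - 1}{E + 25} = \frac{-1 + E}{25 + E}$)
$O = - \frac{2453}{2160}$ ($O = \frac{17}{\left(-3\right) \left(2 + 3\right)} + \frac{\frac{1}{25 + 2} \left(-1 + 2\right)}{-16} = \frac{17}{\left(-3\right) 5} + \frac{1}{27} \cdot 1 \left(- \frac{1}{16}\right) = \frac{17}{-15} + \frac{1}{27} \cdot 1 \left(- \frac{1}{16}\right) = 17 \left(- \frac{1}{15}\right) + \frac{1}{27} \left(- \frac{1}{16}\right) = - \frac{17}{15} - \frac{1}{432} = - \frac{2453}{2160} \approx -1.1356$)
$O^{3} = \left(- \frac{2453}{2160}\right)^{3} = - \frac{14760213677}{10077696000}$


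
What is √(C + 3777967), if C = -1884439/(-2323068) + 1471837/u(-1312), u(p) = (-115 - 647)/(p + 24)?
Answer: √136347643212907199947797/147514818 ≈ 2503.2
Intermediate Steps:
u(p) = -762/(24 + p)
C = 733983662233721/295029636 (C = -1884439/(-2323068) + 1471837/((-762/(24 - 1312))) = -1884439*(-1/2323068) + 1471837/((-762/(-1288))) = 1884439/2323068 + 1471837/((-762*(-1/1288))) = 1884439/2323068 + 1471837/(381/644) = 1884439/2323068 + 1471837*(644/381) = 1884439/2323068 + 947863028/381 = 733983662233721/295029636 ≈ 2.4878e+6)
√(C + 3777967) = √(733983662233721/295029636 + 3777967) = √(1848595891063733/295029636) = √136347643212907199947797/147514818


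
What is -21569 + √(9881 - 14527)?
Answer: -21569 + I*√4646 ≈ -21569.0 + 68.162*I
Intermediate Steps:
-21569 + √(9881 - 14527) = -21569 + √(-4646) = -21569 + I*√4646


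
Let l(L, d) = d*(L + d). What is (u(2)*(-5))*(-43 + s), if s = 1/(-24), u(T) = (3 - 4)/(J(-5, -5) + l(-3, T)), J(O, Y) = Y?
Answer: 5165/168 ≈ 30.744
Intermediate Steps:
u(T) = -1/(-5 + T*(-3 + T)) (u(T) = (3 - 4)/(-5 + T*(-3 + T)) = -1/(-5 + T*(-3 + T)))
s = -1/24 ≈ -0.041667
(u(2)*(-5))*(-43 + s) = (-1/(-5 + 2*(-3 + 2))*(-5))*(-43 - 1/24) = (-1/(-5 + 2*(-1))*(-5))*(-1033/24) = (-1/(-5 - 2)*(-5))*(-1033/24) = (-1/(-7)*(-5))*(-1033/24) = (-1*(-1/7)*(-5))*(-1033/24) = ((1/7)*(-5))*(-1033/24) = -5/7*(-1033/24) = 5165/168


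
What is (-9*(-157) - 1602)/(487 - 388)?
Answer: -21/11 ≈ -1.9091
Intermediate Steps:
(-9*(-157) - 1602)/(487 - 388) = (1413 - 1602)/99 = -189*1/99 = -21/11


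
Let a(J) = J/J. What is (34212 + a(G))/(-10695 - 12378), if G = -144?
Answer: -34213/23073 ≈ -1.4828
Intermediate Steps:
a(J) = 1
(34212 + a(G))/(-10695 - 12378) = (34212 + 1)/(-10695 - 12378) = 34213/(-23073) = 34213*(-1/23073) = -34213/23073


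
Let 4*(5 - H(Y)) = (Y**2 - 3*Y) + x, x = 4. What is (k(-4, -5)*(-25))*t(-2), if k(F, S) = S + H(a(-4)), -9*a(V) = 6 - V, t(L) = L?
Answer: -8675/81 ≈ -107.10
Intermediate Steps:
a(V) = -2/3 + V/9 (a(V) = -(6 - V)/9 = -2/3 + V/9)
H(Y) = 4 - Y**2/4 + 3*Y/4 (H(Y) = 5 - ((Y**2 - 3*Y) + 4)/4 = 5 - (4 + Y**2 - 3*Y)/4 = 5 + (-1 - Y**2/4 + 3*Y/4) = 4 - Y**2/4 + 3*Y/4)
k(F, S) = 463/162 + S (k(F, S) = S + (4 - (-2/3 + (1/9)*(-4))**2/4 + 3*(-2/3 + (1/9)*(-4))/4) = S + (4 - (-2/3 - 4/9)**2/4 + 3*(-2/3 - 4/9)/4) = S + (4 - (-10/9)**2/4 + (3/4)*(-10/9)) = S + (4 - 1/4*100/81 - 5/6) = S + (4 - 25/81 - 5/6) = S + 463/162 = 463/162 + S)
(k(-4, -5)*(-25))*t(-2) = ((463/162 - 5)*(-25))*(-2) = -347/162*(-25)*(-2) = (8675/162)*(-2) = -8675/81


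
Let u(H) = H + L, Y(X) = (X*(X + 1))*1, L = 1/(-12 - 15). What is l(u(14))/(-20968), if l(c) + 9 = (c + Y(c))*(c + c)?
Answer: -122338051/412713144 ≈ -0.29642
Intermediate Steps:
L = -1/27 (L = 1/(-27) = -1/27 ≈ -0.037037)
Y(X) = X*(1 + X) (Y(X) = (X*(1 + X))*1 = X*(1 + X))
u(H) = -1/27 + H (u(H) = H - 1/27 = -1/27 + H)
l(c) = -9 + 2*c*(c + c*(1 + c)) (l(c) = -9 + (c + c*(1 + c))*(c + c) = -9 + (c + c*(1 + c))*(2*c) = -9 + 2*c*(c + c*(1 + c)))
l(u(14))/(-20968) = (-9 + 2*(-1/27 + 14)³ + 4*(-1/27 + 14)²)/(-20968) = (-9 + 2*(377/27)³ + 4*(377/27)²)*(-1/20968) = (-9 + 2*(53582633/19683) + 4*(142129/729))*(-1/20968) = (-9 + 107165266/19683 + 568516/729)*(-1/20968) = (122338051/19683)*(-1/20968) = -122338051/412713144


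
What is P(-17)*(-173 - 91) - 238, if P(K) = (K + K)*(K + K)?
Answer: -305422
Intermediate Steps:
P(K) = 4*K² (P(K) = (2*K)*(2*K) = 4*K²)
P(-17)*(-173 - 91) - 238 = (4*(-17)²)*(-173 - 91) - 238 = (4*289)*(-264) - 238 = 1156*(-264) - 238 = -305184 - 238 = -305422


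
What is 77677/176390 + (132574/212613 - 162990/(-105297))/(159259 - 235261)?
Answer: 22026416668877021479/50021135274322689930 ≈ 0.44034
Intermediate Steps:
77677/176390 + (132574/212613 - 162990/(-105297))/(159259 - 235261) = 77677*(1/176390) + (132574*(1/212613) - 162990*(-1/105297))/(-76002) = 77677/176390 + (132574/212613 + 54330/35099)*(-1/76002) = 77677/176390 + (16204479116/7462503687)*(-1/76002) = 77677/176390 - 8102239558/283582602609687 = 22026416668877021479/50021135274322689930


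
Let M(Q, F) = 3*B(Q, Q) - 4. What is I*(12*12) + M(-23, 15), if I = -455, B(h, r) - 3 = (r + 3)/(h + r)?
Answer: -1506815/23 ≈ -65514.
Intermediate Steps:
B(h, r) = 3 + (3 + r)/(h + r) (B(h, r) = 3 + (r + 3)/(h + r) = 3 + (3 + r)/(h + r))
M(Q, F) = -4 + 3*(3 + 7*Q)/(2*Q) (M(Q, F) = 3*((3 + 3*Q + 4*Q)/(Q + Q)) - 4 = 3*((3 + 7*Q)/((2*Q))) - 4 = 3*((1/(2*Q))*(3 + 7*Q)) - 4 = 3*((3 + 7*Q)/(2*Q)) - 4 = 3*(3 + 7*Q)/(2*Q) - 4 = -4 + 3*(3 + 7*Q)/(2*Q))
I*(12*12) + M(-23, 15) = -5460*12 + (½)*(9 + 13*(-23))/(-23) = -455*144 + (½)*(-1/23)*(9 - 299) = -65520 + (½)*(-1/23)*(-290) = -65520 + 145/23 = -1506815/23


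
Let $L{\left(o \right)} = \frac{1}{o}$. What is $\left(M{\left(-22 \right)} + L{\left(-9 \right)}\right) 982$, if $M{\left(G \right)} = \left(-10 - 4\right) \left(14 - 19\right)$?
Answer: $\frac{617678}{9} \approx 68631.0$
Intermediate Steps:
$M{\left(G \right)} = 70$ ($M{\left(G \right)} = \left(-14\right) \left(-5\right) = 70$)
$\left(M{\left(-22 \right)} + L{\left(-9 \right)}\right) 982 = \left(70 + \frac{1}{-9}\right) 982 = \left(70 - \frac{1}{9}\right) 982 = \frac{629}{9} \cdot 982 = \frac{617678}{9}$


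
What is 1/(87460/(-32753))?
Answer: -32753/87460 ≈ -0.37449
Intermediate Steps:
1/(87460/(-32753)) = 1/(87460*(-1/32753)) = 1/(-87460/32753) = -32753/87460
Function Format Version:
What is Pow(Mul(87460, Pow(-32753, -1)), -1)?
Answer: Rational(-32753, 87460) ≈ -0.37449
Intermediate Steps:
Pow(Mul(87460, Pow(-32753, -1)), -1) = Pow(Mul(87460, Rational(-1, 32753)), -1) = Pow(Rational(-87460, 32753), -1) = Rational(-32753, 87460)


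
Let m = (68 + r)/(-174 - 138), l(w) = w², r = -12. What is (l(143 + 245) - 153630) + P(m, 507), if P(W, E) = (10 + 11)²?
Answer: -2645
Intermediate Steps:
m = -7/39 (m = (68 - 12)/(-174 - 138) = 56/(-312) = 56*(-1/312) = -7/39 ≈ -0.17949)
P(W, E) = 441 (P(W, E) = 21² = 441)
(l(143 + 245) - 153630) + P(m, 507) = ((143 + 245)² - 153630) + 441 = (388² - 153630) + 441 = (150544 - 153630) + 441 = -3086 + 441 = -2645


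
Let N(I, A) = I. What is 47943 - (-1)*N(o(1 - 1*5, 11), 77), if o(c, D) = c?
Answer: 47939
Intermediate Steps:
47943 - (-1)*N(o(1 - 1*5, 11), 77) = 47943 - (-1)*(1 - 1*5) = 47943 - (-1)*(1 - 5) = 47943 - (-1)*(-4) = 47943 - 1*4 = 47943 - 4 = 47939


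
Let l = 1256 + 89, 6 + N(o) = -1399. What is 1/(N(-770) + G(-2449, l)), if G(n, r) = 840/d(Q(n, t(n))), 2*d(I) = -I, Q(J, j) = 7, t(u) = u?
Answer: -1/1645 ≈ -0.00060790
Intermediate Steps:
N(o) = -1405 (N(o) = -6 - 1399 = -1405)
d(I) = -I/2 (d(I) = (-I)/2 = -I/2)
l = 1345
G(n, r) = -240 (G(n, r) = 840/((-1/2*7)) = 840/(-7/2) = 840*(-2/7) = -240)
1/(N(-770) + G(-2449, l)) = 1/(-1405 - 240) = 1/(-1645) = -1/1645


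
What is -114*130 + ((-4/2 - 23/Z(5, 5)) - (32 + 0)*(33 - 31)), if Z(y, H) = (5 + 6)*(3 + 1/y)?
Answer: -2620051/176 ≈ -14887.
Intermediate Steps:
Z(y, H) = 33 + 11/y (Z(y, H) = 11*(3 + 1/y) = 33 + 11/y)
-114*130 + ((-4/2 - 23/Z(5, 5)) - (32 + 0)*(33 - 31)) = -114*130 + ((-4/2 - 23/(33 + 11/5)) - (32 + 0)*(33 - 31)) = -14820 + ((-4*½ - 23/(33 + 11*(⅕))) - 32*2) = -14820 + ((-2 - 23/(33 + 11/5)) - 1*64) = -14820 + ((-2 - 23/176/5) - 64) = -14820 + ((-2 - 23*5/176) - 64) = -14820 + ((-2 - 115/176) - 64) = -14820 + (-467/176 - 64) = -14820 - 11731/176 = -2620051/176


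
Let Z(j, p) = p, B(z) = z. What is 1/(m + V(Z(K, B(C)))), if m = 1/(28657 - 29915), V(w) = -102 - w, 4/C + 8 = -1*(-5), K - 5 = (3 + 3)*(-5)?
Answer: -3774/379919 ≈ -0.0099337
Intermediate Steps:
K = -25 (K = 5 + (3 + 3)*(-5) = 5 + 6*(-5) = 5 - 30 = -25)
C = -4/3 (C = 4/(-8 - 1*(-5)) = 4/(-8 + 5) = 4/(-3) = 4*(-1/3) = -4/3 ≈ -1.3333)
m = -1/1258 (m = 1/(-1258) = -1/1258 ≈ -0.00079491)
1/(m + V(Z(K, B(C)))) = 1/(-1/1258 + (-102 - 1*(-4/3))) = 1/(-1/1258 + (-102 + 4/3)) = 1/(-1/1258 - 302/3) = 1/(-379919/3774) = -3774/379919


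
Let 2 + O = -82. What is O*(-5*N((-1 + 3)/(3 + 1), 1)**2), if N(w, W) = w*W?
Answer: 105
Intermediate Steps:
O = -84 (O = -2 - 82 = -84)
N(w, W) = W*w
O*(-5*N((-1 + 3)/(3 + 1), 1)**2) = -(-420)*(1*((-1 + 3)/(3 + 1)))**2 = -(-420)*(1*(2/4))**2 = -(-420)*(1*(2*(1/4)))**2 = -(-420)*(1*(1/2))**2 = -(-420)*(1/2)**2 = -(-420)/4 = -84*(-5/4) = 105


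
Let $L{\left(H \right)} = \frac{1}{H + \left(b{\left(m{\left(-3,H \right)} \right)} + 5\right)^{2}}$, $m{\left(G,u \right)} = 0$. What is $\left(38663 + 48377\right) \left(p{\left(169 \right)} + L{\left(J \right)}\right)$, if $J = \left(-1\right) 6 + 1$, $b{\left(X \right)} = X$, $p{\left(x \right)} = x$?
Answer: $14714112$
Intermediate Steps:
$J = -5$ ($J = -6 + 1 = -5$)
$L{\left(H \right)} = \frac{1}{25 + H}$ ($L{\left(H \right)} = \frac{1}{H + \left(0 + 5\right)^{2}} = \frac{1}{H + 5^{2}} = \frac{1}{H + 25} = \frac{1}{25 + H}$)
$\left(38663 + 48377\right) \left(p{\left(169 \right)} + L{\left(J \right)}\right) = \left(38663 + 48377\right) \left(169 + \frac{1}{25 - 5}\right) = 87040 \left(169 + \frac{1}{20}\right) = 87040 \cdot \frac{3381}{20} = 14714112$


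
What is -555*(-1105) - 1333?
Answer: 611942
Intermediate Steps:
-555*(-1105) - 1333 = 613275 - 1333 = 611942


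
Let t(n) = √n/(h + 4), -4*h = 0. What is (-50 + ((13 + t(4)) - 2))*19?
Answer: -1463/2 ≈ -731.50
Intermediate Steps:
h = 0 (h = -¼*0 = 0)
t(n) = √n/4 (t(n) = √n/(0 + 4) = √n/4)
(-50 + ((13 + t(4)) - 2))*19 = (-50 + ((13 + √4/4) - 2))*19 = (-50 + ((13 + (¼)*2) - 2))*19 = (-50 + ((13 + ½) - 2))*19 = (-50 + (27/2 - 2))*19 = (-50 + 23/2)*19 = -77/2*19 = -1463/2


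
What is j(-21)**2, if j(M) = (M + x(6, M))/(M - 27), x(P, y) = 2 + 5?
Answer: 49/576 ≈ 0.085069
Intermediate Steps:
x(P, y) = 7
j(M) = (7 + M)/(-27 + M) (j(M) = (M + 7)/(M - 27) = (7 + M)/(-27 + M))
j(-21)**2 = ((7 - 21)/(-27 - 21))**2 = (-14/(-48))**2 = (-1/48*(-14))**2 = (7/24)**2 = 49/576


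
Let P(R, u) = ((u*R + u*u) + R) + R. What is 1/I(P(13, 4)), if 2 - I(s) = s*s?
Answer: -1/8834 ≈ -0.00011320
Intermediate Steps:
P(R, u) = u² + 2*R + R*u (P(R, u) = ((R*u + u²) + R) + R = ((u² + R*u) + R) + R = (R + u² + R*u) + R = u² + 2*R + R*u)
I(s) = 2 - s² (I(s) = 2 - s*s = 2 - s²)
1/I(P(13, 4)) = 1/(2 - (4² + 2*13 + 13*4)²) = 1/(2 - (16 + 26 + 52)²) = 1/(2 - 1*94²) = 1/(2 - 1*8836) = 1/(2 - 8836) = 1/(-8834) = -1/8834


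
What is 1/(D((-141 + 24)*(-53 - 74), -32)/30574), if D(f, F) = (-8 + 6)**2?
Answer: 15287/2 ≈ 7643.5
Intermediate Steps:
D(f, F) = 4 (D(f, F) = (-2)**2 = 4)
1/(D((-141 + 24)*(-53 - 74), -32)/30574) = 1/(4/30574) = 1/(4*(1/30574)) = 1/(2/15287) = 15287/2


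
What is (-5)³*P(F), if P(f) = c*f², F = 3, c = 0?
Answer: 0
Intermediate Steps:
P(f) = 0 (P(f) = 0*f² = 0)
(-5)³*P(F) = (-5)³*0 = -125*0 = 0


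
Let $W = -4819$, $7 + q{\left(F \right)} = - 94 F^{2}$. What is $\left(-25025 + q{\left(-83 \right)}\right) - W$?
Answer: $-667779$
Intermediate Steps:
$q{\left(F \right)} = -7 - 94 F^{2}$
$\left(-25025 + q{\left(-83 \right)}\right) - W = \left(-25025 - \left(7 + 94 \left(-83\right)^{2}\right)\right) - -4819 = \left(-25025 - 647573\right) + 4819 = -672598 + 4819 = -667779$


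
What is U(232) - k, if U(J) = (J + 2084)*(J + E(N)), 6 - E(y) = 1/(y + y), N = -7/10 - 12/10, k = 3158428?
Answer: -49525600/19 ≈ -2.6066e+6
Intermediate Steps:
N = -19/10 (N = -7*⅒ - 12*⅒ = -7/10 - 6/5 = -19/10 ≈ -1.9000)
E(y) = 6 - 1/(2*y) (E(y) = 6 - 1/(y + y) = 6 - 1/(2*y))
U(J) = (2084 + J)*(119/19 + J) (U(J) = (J + 2084)*(J + (6 - 1/(2*(-19/10)))) = (2084 + J)*(J + (6 - ½*(-10/19))) = (2084 + J)*(J + (6 + 5/19)) = (2084 + J)*(J + 119/19) = (2084 + J)*(119/19 + J))
U(232) - k = (247996/19 + 232² + (39715/19)*232) - 1*3158428 = (247996/19 + 53824 + 9213880/19) - 3158428 = 10484532/19 - 3158428 = -49525600/19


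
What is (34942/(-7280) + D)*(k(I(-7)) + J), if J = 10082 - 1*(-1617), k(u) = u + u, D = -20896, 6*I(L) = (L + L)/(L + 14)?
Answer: -177999292103/728 ≈ -2.4450e+8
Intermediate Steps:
I(L) = L/(3*(14 + L)) (I(L) = ((L + L)/(L + 14))/6 = ((2*L)/(14 + L))/6 = (2*L/(14 + L))/6 = L/(3*(14 + L)))
k(u) = 2*u
J = 11699 (J = 10082 + 1617 = 11699)
(34942/(-7280) + D)*(k(I(-7)) + J) = (34942/(-7280) - 20896)*(2*((⅓)*(-7)/(14 - 7)) + 11699) = (34942*(-1/7280) - 20896)*(2*((⅓)*(-7)/7) + 11699) = (-17471/3640 - 20896)*(2*((⅓)*(-7)*(⅐)) + 11699) = -76078911*(2*(-⅓) + 11699)/3640 = -76078911*(-⅔ + 11699)/3640 = -76078911/3640*35095/3 = -177999292103/728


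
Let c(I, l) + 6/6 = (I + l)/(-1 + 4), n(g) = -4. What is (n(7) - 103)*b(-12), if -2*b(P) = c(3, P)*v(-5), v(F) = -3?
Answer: 642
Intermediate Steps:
c(I, l) = -1 + I/3 + l/3 (c(I, l) = -1 + (I + l)/(-1 + 4) = -1 + (I + l)/3 = -1 + (I + l)*(⅓) = -1 + (I/3 + l/3) = -1 + I/3 + l/3)
b(P) = P/2 (b(P) = -(-1 + (⅓)*3 + P/3)*(-3)/2 = -(-1 + 1 + P/3)*(-3)/2 = -P/3*(-3)/2 = -(-1)*P/2 = P/2)
(n(7) - 103)*b(-12) = (-4 - 103)*((½)*(-12)) = -107*(-6) = 642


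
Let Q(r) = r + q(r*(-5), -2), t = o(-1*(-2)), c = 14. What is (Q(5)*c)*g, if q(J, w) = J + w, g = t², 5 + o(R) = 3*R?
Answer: -308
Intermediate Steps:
o(R) = -5 + 3*R
t = 1 (t = -5 + 3*(-1*(-2)) = -5 + 3*2 = -5 + 6 = 1)
g = 1 (g = 1² = 1)
Q(r) = -2 - 4*r (Q(r) = r + (r*(-5) - 2) = r + (-5*r - 2) = r + (-2 - 5*r) = -2 - 4*r)
(Q(5)*c)*g = ((-2 - 4*5)*14)*1 = ((-2 - 20)*14)*1 = -22*14*1 = -308*1 = -308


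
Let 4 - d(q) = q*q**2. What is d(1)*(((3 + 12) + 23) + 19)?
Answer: 171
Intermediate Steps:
d(q) = 4 - q**3 (d(q) = 4 - q*q**2 = 4 - q**3)
d(1)*(((3 + 12) + 23) + 19) = (4 - 1*1**3)*(((3 + 12) + 23) + 19) = (4 - 1*1)*((15 + 23) + 19) = (4 - 1)*(38 + 19) = 3*57 = 171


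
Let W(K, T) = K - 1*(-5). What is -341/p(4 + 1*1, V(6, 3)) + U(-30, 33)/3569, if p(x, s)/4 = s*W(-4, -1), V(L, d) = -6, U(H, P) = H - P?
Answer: 1215517/85656 ≈ 14.191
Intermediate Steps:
W(K, T) = 5 + K (W(K, T) = K + 5 = 5 + K)
p(x, s) = 4*s (p(x, s) = 4*(s*(5 - 4)) = 4*(s*1) = 4*s)
-341/p(4 + 1*1, V(6, 3)) + U(-30, 33)/3569 = -341/(4*(-6)) + (-30 - 1*33)/3569 = -341/(-24) + (-30 - 33)*(1/3569) = -341*(-1/24) - 63*1/3569 = 341/24 - 63/3569 = 1215517/85656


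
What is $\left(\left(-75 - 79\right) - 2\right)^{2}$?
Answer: $24336$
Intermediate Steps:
$\left(\left(-75 - 79\right) - 2\right)^{2} = \left(-154 - 2\right)^{2} = \left(-156\right)^{2} = 24336$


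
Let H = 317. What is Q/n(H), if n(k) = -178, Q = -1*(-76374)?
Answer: -38187/89 ≈ -429.07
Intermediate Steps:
Q = 76374
Q/n(H) = 76374/(-178) = 76374*(-1/178) = -38187/89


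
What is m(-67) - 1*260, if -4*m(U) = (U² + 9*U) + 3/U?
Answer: -330039/268 ≈ -1231.5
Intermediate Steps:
m(U) = -9*U/4 - 3/(4*U) - U²/4 (m(U) = -((U² + 9*U) + 3/U)/4 = -(U² + 3/U + 9*U)/4 = -9*U/4 - 3/(4*U) - U²/4)
m(-67) - 1*260 = (¼)*(-3 + (-67)²*(-9 - 1*(-67)))/(-67) - 1*260 = (¼)*(-1/67)*(-3 + 4489*(-9 + 67)) - 260 = (¼)*(-1/67)*(-3 + 4489*58) - 260 = (¼)*(-1/67)*(-3 + 260362) - 260 = (¼)*(-1/67)*260359 - 260 = -260359/268 - 260 = -330039/268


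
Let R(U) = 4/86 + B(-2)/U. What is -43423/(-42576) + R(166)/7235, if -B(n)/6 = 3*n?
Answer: 224259270377/219877067568 ≈ 1.0199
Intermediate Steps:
B(n) = -18*n
R(U) = 2/43 + 36/U (R(U) = 4/86 + (-18*(-2))/U = 4*(1/86) + 36/U = 2/43 + 36/U)
-43423/(-42576) + R(166)/7235 = -43423/(-42576) + (2/43 + 36/166)/7235 = -43423*(-1/42576) + (2/43 + 36*(1/166))*(1/7235) = 43423/42576 + (2/43 + 18/83)*(1/7235) = 43423/42576 + (940/3569)*(1/7235) = 43423/42576 + 188/5164343 = 224259270377/219877067568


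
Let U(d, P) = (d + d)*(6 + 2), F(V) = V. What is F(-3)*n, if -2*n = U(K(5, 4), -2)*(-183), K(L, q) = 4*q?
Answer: -70272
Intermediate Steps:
U(d, P) = 16*d (U(d, P) = (2*d)*8 = 16*d)
n = 23424 (n = -16*(4*4)*(-183)/2 = -16*16*(-183)/2 = -128*(-183) = -1/2*(-46848) = 23424)
F(-3)*n = -3*23424 = -70272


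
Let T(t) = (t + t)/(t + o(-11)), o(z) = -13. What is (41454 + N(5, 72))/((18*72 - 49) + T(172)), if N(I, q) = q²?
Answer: 7415442/198617 ≈ 37.335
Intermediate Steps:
T(t) = 2*t/(-13 + t) (T(t) = (t + t)/(t - 13) = (2*t)/(-13 + t) = 2*t/(-13 + t))
(41454 + N(5, 72))/((18*72 - 49) + T(172)) = (41454 + 72²)/((18*72 - 49) + 2*172/(-13 + 172)) = (41454 + 5184)/((1296 - 49) + 2*172/159) = 46638/(1247 + 2*172*(1/159)) = 46638/(1247 + 344/159) = 46638/(198617/159) = 46638*(159/198617) = 7415442/198617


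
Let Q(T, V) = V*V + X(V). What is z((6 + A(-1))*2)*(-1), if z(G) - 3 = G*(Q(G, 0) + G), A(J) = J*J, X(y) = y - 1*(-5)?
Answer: -269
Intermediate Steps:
X(y) = 5 + y (X(y) = y + 5 = 5 + y)
A(J) = J**2
Q(T, V) = 5 + V + V**2 (Q(T, V) = V*V + (5 + V) = V**2 + (5 + V) = 5 + V + V**2)
z(G) = 3 + G*(5 + G) (z(G) = 3 + G*((5 + 0 + 0**2) + G) = 3 + G*((5 + 0 + 0) + G) = 3 + G*(5 + G))
z((6 + A(-1))*2)*(-1) = (3 + ((6 + (-1)**2)*2)**2 + 5*((6 + (-1)**2)*2))*(-1) = (3 + ((6 + 1)*2)**2 + 5*((6 + 1)*2))*(-1) = (3 + (7*2)**2 + 5*(7*2))*(-1) = (3 + 14**2 + 5*14)*(-1) = (3 + 196 + 70)*(-1) = 269*(-1) = -269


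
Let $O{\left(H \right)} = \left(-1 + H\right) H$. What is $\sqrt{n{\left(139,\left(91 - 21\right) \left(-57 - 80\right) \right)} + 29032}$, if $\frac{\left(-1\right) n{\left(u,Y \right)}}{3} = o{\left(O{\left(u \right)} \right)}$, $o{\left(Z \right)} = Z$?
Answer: $i \sqrt{28514} \approx 168.86 i$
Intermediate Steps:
$O{\left(H \right)} = H \left(-1 + H\right)$
$n{\left(u,Y \right)} = - 3 u \left(-1 + u\right)$
$\sqrt{n{\left(139,\left(91 - 21\right) \left(-57 - 80\right) \right)} + 29032} = \sqrt{3 \cdot 139 \left(1 - 139\right) + 29032} = \sqrt{3 \cdot 139 \left(-138\right) + 29032} = \sqrt{-57546 + 29032} = \sqrt{-28514} = i \sqrt{28514}$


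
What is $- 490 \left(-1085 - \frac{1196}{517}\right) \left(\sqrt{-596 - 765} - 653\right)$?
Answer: $- \frac{179868255770}{517} + \frac{275449090 i \sqrt{1361}}{517} \approx -3.4791 \cdot 10^{8} + 1.9655 \cdot 10^{7} i$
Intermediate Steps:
$- 490 \left(-1085 - \frac{1196}{517}\right) \left(\sqrt{-596 - 765} - 653\right) = - 490 \left(-1085 - \frac{1196}{517}\right) \left(\sqrt{-1361} - 653\right) = - 490 \left(-1085 - \frac{1196}{517}\right) \left(i \sqrt{1361} - 653\right) = - 490 \left(- \frac{562141 \left(-653 + i \sqrt{1361}\right)}{517}\right) = - 490 \left(\frac{367078073}{517} - \frac{562141 i \sqrt{1361}}{517}\right) = - \frac{179868255770}{517} + \frac{275449090 i \sqrt{1361}}{517}$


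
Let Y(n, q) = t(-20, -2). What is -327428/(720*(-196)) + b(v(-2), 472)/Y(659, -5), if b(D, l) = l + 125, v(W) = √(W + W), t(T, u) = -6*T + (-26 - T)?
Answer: 5065643/670320 ≈ 7.5571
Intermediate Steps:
t(T, u) = -26 - 7*T
v(W) = √2*√W (v(W) = √(2*W) = √2*√W)
Y(n, q) = 114 (Y(n, q) = -26 - 7*(-20) = -26 + 140 = 114)
b(D, l) = 125 + l
-327428/(720*(-196)) + b(v(-2), 472)/Y(659, -5) = -327428/(720*(-196)) + (125 + 472)/114 = -327428/(-141120) + 597*(1/114) = -327428*(-1/141120) + 199/38 = 81857/35280 + 199/38 = 5065643/670320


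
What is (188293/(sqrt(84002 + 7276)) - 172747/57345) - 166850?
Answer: -9568185997/57345 + 188293*sqrt(10142)/30426 ≈ -1.6623e+5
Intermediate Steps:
(188293/(sqrt(84002 + 7276)) - 172747/57345) - 166850 = (188293/(sqrt(91278)) - 172747*1/57345) - 166850 = (188293/((3*sqrt(10142))) - 172747/57345) - 166850 = (188293*(sqrt(10142)/30426) - 172747/57345) - 166850 = (188293*sqrt(10142)/30426 - 172747/57345) - 166850 = (-172747/57345 + 188293*sqrt(10142)/30426) - 166850 = -9568185997/57345 + 188293*sqrt(10142)/30426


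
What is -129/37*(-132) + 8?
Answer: 17324/37 ≈ 468.22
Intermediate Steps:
-129/37*(-132) + 8 = 17028/37 + 8 = 17324/37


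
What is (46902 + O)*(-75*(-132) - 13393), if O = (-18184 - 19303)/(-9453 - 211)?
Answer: -1583371363595/9664 ≈ -1.6384e+8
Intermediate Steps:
O = 37487/9664 (O = -37487/(-9664) = -37487*(-1/9664) = 37487/9664 ≈ 3.8790)
(46902 + O)*(-75*(-132) - 13393) = (46902 + 37487/9664)*(-75*(-132) - 13393) = 453298415*(9900 - 13393)/9664 = (453298415/9664)*(-3493) = -1583371363595/9664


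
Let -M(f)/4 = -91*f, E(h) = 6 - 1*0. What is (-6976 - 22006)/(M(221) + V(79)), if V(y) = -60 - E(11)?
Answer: -14491/40189 ≈ -0.36057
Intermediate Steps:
E(h) = 6 (E(h) = 6 + 0 = 6)
M(f) = 364*f (M(f) = -(-364)*f = 364*f)
V(y) = -66 (V(y) = -60 - 1*6 = -60 - 6 = -66)
(-6976 - 22006)/(M(221) + V(79)) = (-6976 - 22006)/(364*221 - 66) = -28982/(80444 - 66) = -28982/80378 = -28982*1/80378 = -14491/40189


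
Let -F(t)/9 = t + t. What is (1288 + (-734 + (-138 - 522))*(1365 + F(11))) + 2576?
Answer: -1622934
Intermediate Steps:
F(t) = -18*t (F(t) = -9*(t + t) = -18*t)
(1288 + (-734 + (-138 - 522))*(1365 + F(11))) + 2576 = (1288 + (-734 + (-138 - 522))*(1365 - 18*11)) + 2576 = (1288 + (-734 - 660)*(1365 - 198)) + 2576 = (1288 - 1394*1167) + 2576 = (1288 - 1626798) + 2576 = -1625510 + 2576 = -1622934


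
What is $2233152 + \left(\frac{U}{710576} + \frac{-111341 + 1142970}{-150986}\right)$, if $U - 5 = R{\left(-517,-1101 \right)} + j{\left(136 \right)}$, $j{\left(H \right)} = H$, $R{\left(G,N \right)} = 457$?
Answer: $\frac{59896877012203899}{26821756984} \approx 2.2331 \cdot 10^{6}$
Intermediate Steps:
$U = 598$ ($U = 5 + \left(457 + 136\right) = 5 + 593 = 598$)
$2233152 + \left(\frac{U}{710576} + \frac{-111341 + 1142970}{-150986}\right) = 2233152 + \left(\frac{598}{710576} + \frac{-111341 + 1142970}{-150986}\right) = 2233152 + \left(598 \cdot \frac{1}{710576} + 1031629 \left(- \frac{1}{150986}\right)\right) = 2233152 + \left(\frac{299}{355288} - \frac{1031629}{150986}\right) = 2233152 - \frac{183240129669}{26821756984} = \frac{59896877012203899}{26821756984}$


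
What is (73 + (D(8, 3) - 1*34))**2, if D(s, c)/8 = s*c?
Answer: 53361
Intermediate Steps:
D(s, c) = 8*c*s (D(s, c) = 8*(s*c) = 8*(c*s) = 8*c*s)
(73 + (D(8, 3) - 1*34))**2 = (73 + (8*3*8 - 1*34))**2 = (73 + (192 - 34))**2 = (73 + 158)**2 = 231**2 = 53361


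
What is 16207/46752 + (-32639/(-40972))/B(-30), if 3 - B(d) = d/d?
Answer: 356750617/478880736 ≈ 0.74497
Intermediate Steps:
B(d) = 2 (B(d) = 3 - d/d = 3 - 1*1 = 3 - 1 = 2)
16207/46752 + (-32639/(-40972))/B(-30) = 16207/46752 - 32639/(-40972)/2 = 16207*(1/46752) - 32639*(-1/40972)*(½) = 16207/46752 + (32639/40972)*(½) = 16207/46752 + 32639/81944 = 356750617/478880736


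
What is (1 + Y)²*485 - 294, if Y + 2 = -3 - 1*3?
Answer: 23471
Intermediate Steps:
Y = -8 (Y = -2 + (-3 - 1*3) = -2 + (-3 - 3) = -2 - 6 = -8)
(1 + Y)²*485 - 294 = (1 - 8)²*485 - 294 = (-7)²*485 - 294 = 49*485 - 294 = 23765 - 294 = 23471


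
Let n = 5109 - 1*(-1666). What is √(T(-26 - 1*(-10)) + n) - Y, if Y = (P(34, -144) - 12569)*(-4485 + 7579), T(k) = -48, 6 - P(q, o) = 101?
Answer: 39182416 + 31*√7 ≈ 3.9183e+7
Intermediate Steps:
P(q, o) = -95 (P(q, o) = 6 - 1*101 = 6 - 101 = -95)
n = 6775 (n = 5109 + 1666 = 6775)
Y = -39182416 (Y = (-95 - 12569)*(-4485 + 7579) = -12664*3094 = -39182416)
√(T(-26 - 1*(-10)) + n) - Y = √(-48 + 6775) - 1*(-39182416) = √6727 + 39182416 = 31*√7 + 39182416 = 39182416 + 31*√7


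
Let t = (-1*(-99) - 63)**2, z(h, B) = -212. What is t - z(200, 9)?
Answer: 1508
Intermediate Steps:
t = 1296 (t = (99 - 63)**2 = 36**2 = 1296)
t - z(200, 9) = 1296 - 1*(-212) = 1296 + 212 = 1508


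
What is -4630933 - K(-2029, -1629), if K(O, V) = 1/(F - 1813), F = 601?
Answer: -5612690795/1212 ≈ -4.6309e+6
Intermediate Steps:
K(O, V) = -1/1212 (K(O, V) = 1/(601 - 1813) = 1/(-1212) = -1/1212)
-4630933 - K(-2029, -1629) = -4630933 - 1*(-1/1212) = -4630933 + 1/1212 = -5612690795/1212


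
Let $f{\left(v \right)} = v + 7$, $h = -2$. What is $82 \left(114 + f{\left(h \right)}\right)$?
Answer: $9758$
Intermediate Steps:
$f{\left(v \right)} = 7 + v$
$82 \left(114 + f{\left(h \right)}\right) = 82 \left(114 + \left(7 - 2\right)\right) = 82 \left(114 + 5\right) = 82 \cdot 119 = 9758$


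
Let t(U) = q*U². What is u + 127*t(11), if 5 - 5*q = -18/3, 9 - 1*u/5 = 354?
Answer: 160412/5 ≈ 32082.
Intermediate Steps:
u = -1725 (u = 45 - 5*354 = 45 - 1770 = -1725)
q = 11/5 (q = 1 - (-18)/(5*3) = 1 - ⅕*(-6) = 1 + 6/5 = 11/5 ≈ 2.2000)
t(U) = 11*U²/5
u + 127*t(11) = -1725 + 127*((11/5)*11²) = -1725 + 127*((11/5)*121) = -1725 + 127*(1331/5) = -1725 + 169037/5 = 160412/5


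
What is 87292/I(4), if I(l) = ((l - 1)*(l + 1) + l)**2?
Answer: 87292/361 ≈ 241.81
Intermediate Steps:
I(l) = (l + (1 + l)*(-1 + l))**2 (I(l) = ((-1 + l)*(1 + l) + l)**2 = ((1 + l)*(-1 + l) + l)**2 = (l + (1 + l)*(-1 + l))**2)
87292/I(4) = 87292/((-1 + 4 + 4**2)**2) = 87292/((-1 + 4 + 16)**2) = 87292/(19**2) = 87292/361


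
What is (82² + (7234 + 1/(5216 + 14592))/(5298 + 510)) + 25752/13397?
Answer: 3456095979676167/513752014336 ≈ 6727.2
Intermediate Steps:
(82² + (7234 + 1/(5216 + 14592))/(5298 + 510)) + 25752/13397 = (6724 + (7234 + 1/19808)/5808) + 25752*(1/13397) = (6724 + (7234 + 1/19808)*(1/5808)) + 25752/13397 = (6724 + (143291073/19808)*(1/5808)) + 25752/13397 = (6724 + 47763691/38348288) + 25752/13397 = 257901652203/38348288 + 25752/13397 = 3456095979676167/513752014336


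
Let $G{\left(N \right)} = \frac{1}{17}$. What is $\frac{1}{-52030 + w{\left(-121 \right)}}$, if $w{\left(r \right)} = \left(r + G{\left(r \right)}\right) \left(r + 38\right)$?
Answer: $- \frac{17}{713862} \approx -2.3814 \cdot 10^{-5}$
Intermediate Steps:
$G{\left(N \right)} = \frac{1}{17}$
$w{\left(r \right)} = \left(38 + r\right) \left(\frac{1}{17} + r\right)$ ($w{\left(r \right)} = \left(r + \frac{1}{17}\right) \left(r + 38\right) = \left(\frac{1}{17} + r\right) \left(38 + r\right) = \left(38 + r\right) \left(\frac{1}{17} + r\right)$)
$\frac{1}{-52030 + w{\left(-121 \right)}} = \frac{1}{-52030 + \left(\frac{38}{17} + \left(-121\right)^{2} + \frac{647}{17} \left(-121\right)\right)} = \frac{1}{-52030 + \left(\frac{38}{17} + 14641 - \frac{78287}{17}\right)} = \frac{1}{-52030 + \frac{170648}{17}} = \frac{1}{- \frac{713862}{17}} = - \frac{17}{713862}$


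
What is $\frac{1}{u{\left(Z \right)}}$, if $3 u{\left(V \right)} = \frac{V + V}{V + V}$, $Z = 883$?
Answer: $3$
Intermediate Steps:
$u{\left(V \right)} = \frac{1}{3}$ ($u{\left(V \right)} = \frac{\left(V + V\right) \frac{1}{V + V}}{3} = \frac{2 V \frac{1}{2 V}}{3} = \frac{1}{3} \cdot 1 = \frac{1}{3}$)
$\frac{1}{u{\left(Z \right)}} = \frac{1}{\frac{1}{3}} = 3$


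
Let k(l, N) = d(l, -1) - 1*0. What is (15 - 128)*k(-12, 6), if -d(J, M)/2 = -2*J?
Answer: 5424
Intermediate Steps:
d(J, M) = 4*J (d(J, M) = -(-4)*J = 4*J)
k(l, N) = 4*l (k(l, N) = 4*l - 1*0 = 4*l + 0 = 4*l)
(15 - 128)*k(-12, 6) = (15 - 128)*(4*(-12)) = -113*(-48) = 5424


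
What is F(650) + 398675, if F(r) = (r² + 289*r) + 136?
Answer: 1009161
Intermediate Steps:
F(r) = 136 + r² + 289*r
F(650) + 398675 = (136 + 650² + 289*650) + 398675 = (136 + 422500 + 187850) + 398675 = 610486 + 398675 = 1009161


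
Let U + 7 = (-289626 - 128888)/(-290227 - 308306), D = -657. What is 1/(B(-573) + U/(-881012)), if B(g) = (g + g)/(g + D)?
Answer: 108099524856180/100717891380121 ≈ 1.0733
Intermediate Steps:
B(g) = 2*g/(-657 + g) (B(g) = (g + g)/(g - 657) = (2*g)/(-657 + g) = 2*g/(-657 + g))
U = -3771217/598533 (U = -7 + (-289626 - 128888)/(-290227 - 308306) = -7 - 418514/(-598533) = -7 - 418514*(-1/598533) = -7 + 418514/598533 = -3771217/598533 ≈ -6.3008)
1/(B(-573) + U/(-881012)) = 1/(2*(-573)/(-657 - 573) - 3771217/598533/(-881012)) = 1/(2*(-573)/(-1230) - 3771217/598533*(-1/881012)) = 1/(2*(-573)*(-1/1230) + 3771217/527314755396) = 1/(191/205 + 3771217/527314755396) = 1/(100717891380121/108099524856180) = 108099524856180/100717891380121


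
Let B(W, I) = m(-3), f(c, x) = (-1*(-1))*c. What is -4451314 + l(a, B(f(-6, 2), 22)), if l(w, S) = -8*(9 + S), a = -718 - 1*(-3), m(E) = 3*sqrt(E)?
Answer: -4451386 - 24*I*sqrt(3) ≈ -4.4514e+6 - 41.569*I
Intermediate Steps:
f(c, x) = c (f(c, x) = 1*c = c)
B(W, I) = 3*I*sqrt(3) (B(W, I) = 3*sqrt(-3) = 3*(I*sqrt(3)) = 3*I*sqrt(3))
a = -715 (a = -718 + 3 = -715)
l(w, S) = -72 - 8*S
-4451314 + l(a, B(f(-6, 2), 22)) = -4451314 + (-72 - 24*I*sqrt(3)) = -4451386 - 24*I*sqrt(3)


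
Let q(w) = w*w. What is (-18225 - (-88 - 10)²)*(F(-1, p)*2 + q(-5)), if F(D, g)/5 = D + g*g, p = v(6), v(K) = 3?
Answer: -2922045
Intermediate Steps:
p = 3
F(D, g) = 5*D + 5*g² (F(D, g) = 5*(D + g*g) = 5*(D + g²) = 5*D + 5*g²)
q(w) = w²
(-18225 - (-88 - 10)²)*(F(-1, p)*2 + q(-5)) = (-18225 - (-88 - 10)²)*((5*(-1) + 5*3²)*2 + (-5)²) = (-18225 - 1*(-98)²)*((-5 + 5*9)*2 + 25) = (-18225 - 1*9604)*((-5 + 45)*2 + 25) = (-18225 - 9604)*(40*2 + 25) = -27829*(80 + 25) = -27829*105 = -2922045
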